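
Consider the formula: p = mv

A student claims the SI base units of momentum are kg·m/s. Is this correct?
Units of each symbol in p = mv:
  m (mass): kg
  v (velocity): m/s

Multiplying the contributions: [kg] · [m/s]
Adding exponents of each base unit: kg: 1, m: 1, s: -1
SI base units of momentum: kg·m/s

The claimed units kg·m/s match the derived units, so the claim is correct.

Answer: Yes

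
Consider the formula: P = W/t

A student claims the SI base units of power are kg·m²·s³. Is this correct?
Units of each symbol in P = W/t:
  W (work): kg·m²/s²
  t (time): s  → in the denominator, contributes 1/s

Multiplying the contributions: [kg·m²/s²] · [1/s]
Adding exponents of each base unit: kg: 1, m: 2, s: -3
SI base units of power: kg·m²/s³

The claimed units kg·m²·s³ (exponents kg: 1, m: 2, s: 3) do not match the derived units kg·m²/s³ (exponents kg: 1, m: 2, s: -3), so the claim is incorrect.

Answer: No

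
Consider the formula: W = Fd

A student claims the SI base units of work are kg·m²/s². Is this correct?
Units of each symbol in W = Fd:
  F (force): kg·m/s²
  d (displacement): m

Multiplying the contributions: [kg·m/s²] · [m]
Adding exponents of each base unit: kg: 1, m: 2, s: -2
SI base units of work: kg·m²/s²

The claimed units kg·m²/s² match the derived units, so the claim is correct.

Answer: Yes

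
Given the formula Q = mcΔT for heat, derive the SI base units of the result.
Units of each symbol in Q = mcΔT:
  m (mass): kg
  c (specific heat capacity, in J/(kg·K)): m²/(s²·K)
  ΔT (temperature change): K

Multiplying the contributions: [kg] · [m²/(s²·K)] · [K]
Adding exponents of each base unit: kg: 1, m: 2, s: -2
SI base units of heat: kg·m²/s²

Answer: kg·m²/s²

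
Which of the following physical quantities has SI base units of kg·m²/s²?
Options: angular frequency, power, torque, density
Checking the SI base units of each option:
  angular frequency (ω = 2πf): 1/s  ✗
  power (P = W/t): kg·m²/s³  ✗
  torque (τ = Fr): kg·m²/s²  ✓ matches
  density (ρ = m/V): kg/m³  ✗

Only torque has units kg·m²/s².

Answer: torque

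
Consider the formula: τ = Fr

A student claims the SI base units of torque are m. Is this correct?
Units of each symbol in τ = Fr:
  F (force): kg·m/s²
  r (lever arm): m

Multiplying the contributions: [kg·m/s²] · [m]
Adding exponents of each base unit: kg: 1, m: 2, s: -2
SI base units of torque: kg·m²/s²

The claimed units m (exponents m: 1) do not match the derived units kg·m²/s² (exponents kg: 1, m: 2, s: -2), so the claim is incorrect.

Answer: No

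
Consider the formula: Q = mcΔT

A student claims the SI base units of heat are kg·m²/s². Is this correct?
Units of each symbol in Q = mcΔT:
  m (mass): kg
  c (specific heat capacity, in J/(kg·K)): m²/(s²·K)
  ΔT (temperature change): K

Multiplying the contributions: [kg] · [m²/(s²·K)] · [K]
Adding exponents of each base unit: kg: 1, m: 2, s: -2
SI base units of heat: kg·m²/s²

The claimed units kg·m²/s² match the derived units, so the claim is correct.

Answer: Yes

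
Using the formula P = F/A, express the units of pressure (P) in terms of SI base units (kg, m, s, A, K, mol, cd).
Units of each symbol in P = F/A:
  F (force): kg·m/s²
  A (area): m²  → in the denominator, contributes 1/m²

Multiplying the contributions: [kg·m/s²] · [1/m²]
Adding exponents of each base unit: kg: 1, m: -1, s: -2
SI base units of pressure: kg/(m·s²)

Answer: kg/(m·s²)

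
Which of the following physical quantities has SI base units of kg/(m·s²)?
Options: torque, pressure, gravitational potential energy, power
Checking the SI base units of each option:
  torque (τ = Fr): kg·m²/s²  ✗
  pressure (P = F/A): kg/(m·s²)  ✓ matches
  gravitational potential energy (U = -GMm/r): kg·m²/s²  ✗
  power (P = W/t): kg·m²/s³  ✗

Only pressure has units kg/(m·s²).

Answer: pressure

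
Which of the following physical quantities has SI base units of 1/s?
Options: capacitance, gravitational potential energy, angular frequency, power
Checking the SI base units of each option:
  capacitance (C = Q/V): s⁴·A²/(kg·m²)  ✗
  gravitational potential energy (U = -GMm/r): kg·m²/s²  ✗
  angular frequency (ω = 2πf): 1/s  ✓ matches
  power (P = W/t): kg·m²/s³  ✗

Only angular frequency has units 1/s.

Answer: angular frequency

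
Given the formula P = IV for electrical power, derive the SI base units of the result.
Units of each symbol in P = IV:
  I (current): A
  V (voltage, in volts): kg·m²/(s³·A)

Multiplying the contributions: [A] · [kg·m²/(s³·A)]
Adding exponents of each base unit: kg: 1, m: 2, s: -3
SI base units of electrical power: kg·m²/s³

Answer: kg·m²/s³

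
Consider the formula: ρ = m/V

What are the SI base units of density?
Units of each symbol in ρ = m/V:
  m (mass): kg
  V (volume): m³  → in the denominator, contributes 1/m³

Multiplying the contributions: [kg] · [1/m³]
Adding exponents of each base unit: kg: 1, m: -3
SI base units of density: kg/m³

Answer: kg/m³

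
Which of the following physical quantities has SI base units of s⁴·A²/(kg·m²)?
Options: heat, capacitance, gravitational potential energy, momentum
Checking the SI base units of each option:
  heat (Q = mcΔT): kg·m²/s²  ✗
  capacitance (C = Q/V): s⁴·A²/(kg·m²)  ✓ matches
  gravitational potential energy (U = -GMm/r): kg·m²/s²  ✗
  momentum (p = mv): kg·m/s  ✗

Only capacitance has units s⁴·A²/(kg·m²).

Answer: capacitance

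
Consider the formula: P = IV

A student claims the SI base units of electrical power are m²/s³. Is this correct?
Units of each symbol in P = IV:
  I (current): A
  V (voltage, in volts): kg·m²/(s³·A)

Multiplying the contributions: [A] · [kg·m²/(s³·A)]
Adding exponents of each base unit: kg: 1, m: 2, s: -3
SI base units of electrical power: kg·m²/s³

The claimed units m²/s³ (exponents m: 2, s: -3) do not match the derived units kg·m²/s³ (exponents kg: 1, m: 2, s: -3), so the claim is incorrect.

Answer: No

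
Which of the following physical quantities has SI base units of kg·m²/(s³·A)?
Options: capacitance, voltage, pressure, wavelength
Checking the SI base units of each option:
  capacitance (C = Q/V): s⁴·A²/(kg·m²)  ✗
  voltage (V = IR): kg·m²/(s³·A)  ✓ matches
  pressure (P = F/A): kg/(m·s²)  ✗
  wavelength (λ = v/f): m  ✗

Only voltage has units kg·m²/(s³·A).

Answer: voltage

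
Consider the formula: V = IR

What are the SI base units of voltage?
Units of each symbol in V = IR:
  I (current): A
  R (resistance, in ohms): kg·m²/(s³·A²)

Multiplying the contributions: [A] · [kg·m²/(s³·A²)]
Adding exponents of each base unit: kg: 1, m: 2, s: -3, A: -1
SI base units of voltage: kg·m²/(s³·A)

Answer: kg·m²/(s³·A)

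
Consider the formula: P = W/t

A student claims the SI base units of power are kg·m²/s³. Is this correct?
Units of each symbol in P = W/t:
  W (work): kg·m²/s²
  t (time): s  → in the denominator, contributes 1/s

Multiplying the contributions: [kg·m²/s²] · [1/s]
Adding exponents of each base unit: kg: 1, m: 2, s: -3
SI base units of power: kg·m²/s³

The claimed units kg·m²/s³ match the derived units, so the claim is correct.

Answer: Yes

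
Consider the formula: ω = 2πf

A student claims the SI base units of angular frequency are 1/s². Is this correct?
Units of each symbol in ω = 2πf:
  f (frequency): 1/s
  The factor 2π is dimensionless.

Multiplying the contributions: [1/s]
Adding exponents of each base unit: s: -1
SI base units of angular frequency: 1/s

The claimed units 1/s² (exponents s: -2) do not match the derived units 1/s (exponents s: -1), so the claim is incorrect.

Answer: No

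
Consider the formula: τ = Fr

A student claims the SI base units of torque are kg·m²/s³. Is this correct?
Units of each symbol in τ = Fr:
  F (force): kg·m/s²
  r (lever arm): m

Multiplying the contributions: [kg·m/s²] · [m]
Adding exponents of each base unit: kg: 1, m: 2, s: -2
SI base units of torque: kg·m²/s²

The claimed units kg·m²/s³ (exponents kg: 1, m: 2, s: -3) do not match the derived units kg·m²/s² (exponents kg: 1, m: 2, s: -2), so the claim is incorrect.

Answer: No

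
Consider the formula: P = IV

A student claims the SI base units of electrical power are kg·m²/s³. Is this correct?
Units of each symbol in P = IV:
  I (current): A
  V (voltage, in volts): kg·m²/(s³·A)

Multiplying the contributions: [A] · [kg·m²/(s³·A)]
Adding exponents of each base unit: kg: 1, m: 2, s: -3
SI base units of electrical power: kg·m²/s³

The claimed units kg·m²/s³ match the derived units, so the claim is correct.

Answer: Yes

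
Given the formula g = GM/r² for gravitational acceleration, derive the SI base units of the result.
Units of each symbol in g = GM/r²:
  G (gravitational constant): m³/(kg·s²)
  M (mass): kg
  r (distance): m  → to the power 2 in the denominator, contributes 1/m²

Multiplying the contributions: [m³/(kg·s²)] · [kg] · [1/m²]
Adding exponents of each base unit: m: 1, s: -2
SI base units of gravitational acceleration: m/s²

Answer: m/s²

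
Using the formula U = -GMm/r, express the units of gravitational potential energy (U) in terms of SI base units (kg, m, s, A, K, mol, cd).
Units of each symbol in U = -GMm/r:
  G (gravitational constant): m³/(kg·s²)
  M (mass): kg
  m (mass): kg
  r (distance): m  → in the denominator, contributes 1/m
  The minus sign does not affect the units.

Multiplying the contributions: [m³/(kg·s²)] · [kg] · [kg] · [1/m]
Adding exponents of each base unit: kg: 1, m: 2, s: -2
SI base units of gravitational potential energy: kg·m²/s²

Answer: kg·m²/s²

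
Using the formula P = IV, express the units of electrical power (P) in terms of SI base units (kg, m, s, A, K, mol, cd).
Units of each symbol in P = IV:
  I (current): A
  V (voltage, in volts): kg·m²/(s³·A)

Multiplying the contributions: [A] · [kg·m²/(s³·A)]
Adding exponents of each base unit: kg: 1, m: 2, s: -3
SI base units of electrical power: kg·m²/s³

Answer: kg·m²/s³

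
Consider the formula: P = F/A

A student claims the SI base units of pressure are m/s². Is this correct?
Units of each symbol in P = F/A:
  F (force): kg·m/s²
  A (area): m²  → in the denominator, contributes 1/m²

Multiplying the contributions: [kg·m/s²] · [1/m²]
Adding exponents of each base unit: kg: 1, m: -1, s: -2
SI base units of pressure: kg/(m·s²)

The claimed units m/s² (exponents m: 1, s: -2) do not match the derived units kg/(m·s²) (exponents kg: 1, m: -1, s: -2), so the claim is incorrect.

Answer: No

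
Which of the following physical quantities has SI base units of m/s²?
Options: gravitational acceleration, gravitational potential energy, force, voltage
Checking the SI base units of each option:
  gravitational acceleration (g = GM/r²): m/s²  ✓ matches
  gravitational potential energy (U = -GMm/r): kg·m²/s²  ✗
  force (F = ma): kg·m/s²  ✗
  voltage (V = IR): kg·m²/(s³·A)  ✗

Only gravitational acceleration has units m/s².

Answer: gravitational acceleration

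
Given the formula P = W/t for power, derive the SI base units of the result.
Units of each symbol in P = W/t:
  W (work): kg·m²/s²
  t (time): s  → in the denominator, contributes 1/s

Multiplying the contributions: [kg·m²/s²] · [1/s]
Adding exponents of each base unit: kg: 1, m: 2, s: -3
SI base units of power: kg·m²/s³

Answer: kg·m²/s³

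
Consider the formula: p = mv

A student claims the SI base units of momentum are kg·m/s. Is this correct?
Units of each symbol in p = mv:
  m (mass): kg
  v (velocity): m/s

Multiplying the contributions: [kg] · [m/s]
Adding exponents of each base unit: kg: 1, m: 1, s: -1
SI base units of momentum: kg·m/s

The claimed units kg·m/s match the derived units, so the claim is correct.

Answer: Yes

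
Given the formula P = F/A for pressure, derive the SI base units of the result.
Units of each symbol in P = F/A:
  F (force): kg·m/s²
  A (area): m²  → in the denominator, contributes 1/m²

Multiplying the contributions: [kg·m/s²] · [1/m²]
Adding exponents of each base unit: kg: 1, m: -1, s: -2
SI base units of pressure: kg/(m·s²)

Answer: kg/(m·s²)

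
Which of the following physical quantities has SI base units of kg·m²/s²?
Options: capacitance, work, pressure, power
Checking the SI base units of each option:
  capacitance (C = Q/V): s⁴·A²/(kg·m²)  ✗
  work (W = Fd): kg·m²/s²  ✓ matches
  pressure (P = F/A): kg/(m·s²)  ✗
  power (P = W/t): kg·m²/s³  ✗

Only work has units kg·m²/s².

Answer: work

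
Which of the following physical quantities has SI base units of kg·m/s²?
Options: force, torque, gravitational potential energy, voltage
Checking the SI base units of each option:
  force (F = ma): kg·m/s²  ✓ matches
  torque (τ = Fr): kg·m²/s²  ✗
  gravitational potential energy (U = -GMm/r): kg·m²/s²  ✗
  voltage (V = IR): kg·m²/(s³·A)  ✗

Only force has units kg·m/s².

Answer: force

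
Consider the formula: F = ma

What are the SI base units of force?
Units of each symbol in F = ma:
  m (mass): kg
  a (acceleration): m/s²

Multiplying the contributions: [kg] · [m/s²]
Adding exponents of each base unit: kg: 1, m: 1, s: -2
SI base units of force: kg·m/s²

Answer: kg·m/s²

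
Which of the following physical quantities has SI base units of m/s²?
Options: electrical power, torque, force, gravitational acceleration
Checking the SI base units of each option:
  electrical power (P = IV): kg·m²/s³  ✗
  torque (τ = Fr): kg·m²/s²  ✗
  force (F = ma): kg·m/s²  ✗
  gravitational acceleration (g = GM/r²): m/s²  ✓ matches

Only gravitational acceleration has units m/s².

Answer: gravitational acceleration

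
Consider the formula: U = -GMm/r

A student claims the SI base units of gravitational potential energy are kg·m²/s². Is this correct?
Units of each symbol in U = -GMm/r:
  G (gravitational constant): m³/(kg·s²)
  M (mass): kg
  m (mass): kg
  r (distance): m  → in the denominator, contributes 1/m
  The minus sign does not affect the units.

Multiplying the contributions: [m³/(kg·s²)] · [kg] · [kg] · [1/m]
Adding exponents of each base unit: kg: 1, m: 2, s: -2
SI base units of gravitational potential energy: kg·m²/s²

The claimed units kg·m²/s² match the derived units, so the claim is correct.

Answer: Yes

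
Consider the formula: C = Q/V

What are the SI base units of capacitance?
Units of each symbol in C = Q/V:
  Q (charge, in coulombs): s·A
  V (voltage, in volts): kg·m²/(s³·A)  → in the denominator, contributes s³·A/(kg·m²)

Multiplying the contributions: [s·A] · [s³·A/(kg·m²)]
Adding exponents of each base unit: kg: -1, m: -2, s: 4, A: 2
SI base units of capacitance: s⁴·A²/(kg·m²)

Answer: s⁴·A²/(kg·m²)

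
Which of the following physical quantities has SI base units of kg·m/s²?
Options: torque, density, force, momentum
Checking the SI base units of each option:
  torque (τ = Fr): kg·m²/s²  ✗
  density (ρ = m/V): kg/m³  ✗
  force (F = ma): kg·m/s²  ✓ matches
  momentum (p = mv): kg·m/s  ✗

Only force has units kg·m/s².

Answer: force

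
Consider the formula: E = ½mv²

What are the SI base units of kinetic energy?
Units of each symbol in E = ½mv²:
  m (mass): kg
  v (speed): m/s  → to the power 2, contributes m²/s²
  The factor ½ is dimensionless.

Multiplying the contributions: [kg] · [m²/s²]
Adding exponents of each base unit: kg: 1, m: 2, s: -2
SI base units of kinetic energy: kg·m²/s²

Answer: kg·m²/s²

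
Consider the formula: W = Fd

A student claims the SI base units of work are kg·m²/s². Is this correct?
Units of each symbol in W = Fd:
  F (force): kg·m/s²
  d (displacement): m

Multiplying the contributions: [kg·m/s²] · [m]
Adding exponents of each base unit: kg: 1, m: 2, s: -2
SI base units of work: kg·m²/s²

The claimed units kg·m²/s² match the derived units, so the claim is correct.

Answer: Yes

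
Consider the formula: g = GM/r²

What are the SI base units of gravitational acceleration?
Units of each symbol in g = GM/r²:
  G (gravitational constant): m³/(kg·s²)
  M (mass): kg
  r (distance): m  → to the power 2 in the denominator, contributes 1/m²

Multiplying the contributions: [m³/(kg·s²)] · [kg] · [1/m²]
Adding exponents of each base unit: m: 1, s: -2
SI base units of gravitational acceleration: m/s²

Answer: m/s²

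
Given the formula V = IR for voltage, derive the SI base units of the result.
Units of each symbol in V = IR:
  I (current): A
  R (resistance, in ohms): kg·m²/(s³·A²)

Multiplying the contributions: [A] · [kg·m²/(s³·A²)]
Adding exponents of each base unit: kg: 1, m: 2, s: -3, A: -1
SI base units of voltage: kg·m²/(s³·A)

Answer: kg·m²/(s³·A)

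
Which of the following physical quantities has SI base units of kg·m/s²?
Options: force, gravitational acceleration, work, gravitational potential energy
Checking the SI base units of each option:
  force (F = ma): kg·m/s²  ✓ matches
  gravitational acceleration (g = GM/r²): m/s²  ✗
  work (W = Fd): kg·m²/s²  ✗
  gravitational potential energy (U = -GMm/r): kg·m²/s²  ✗

Only force has units kg·m/s².

Answer: force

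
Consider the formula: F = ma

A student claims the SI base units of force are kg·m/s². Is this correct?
Units of each symbol in F = ma:
  m (mass): kg
  a (acceleration): m/s²

Multiplying the contributions: [kg] · [m/s²]
Adding exponents of each base unit: kg: 1, m: 1, s: -2
SI base units of force: kg·m/s²

The claimed units kg·m/s² match the derived units, so the claim is correct.

Answer: Yes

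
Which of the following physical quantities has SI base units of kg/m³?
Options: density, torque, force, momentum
Checking the SI base units of each option:
  density (ρ = m/V): kg/m³  ✓ matches
  torque (τ = Fr): kg·m²/s²  ✗
  force (F = ma): kg·m/s²  ✗
  momentum (p = mv): kg·m/s  ✗

Only density has units kg/m³.

Answer: density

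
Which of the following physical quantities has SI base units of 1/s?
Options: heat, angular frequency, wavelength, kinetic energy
Checking the SI base units of each option:
  heat (Q = mcΔT): kg·m²/s²  ✗
  angular frequency (ω = 2πf): 1/s  ✓ matches
  wavelength (λ = v/f): m  ✗
  kinetic energy (E = ½mv²): kg·m²/s²  ✗

Only angular frequency has units 1/s.

Answer: angular frequency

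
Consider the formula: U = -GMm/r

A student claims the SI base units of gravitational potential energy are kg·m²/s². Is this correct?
Units of each symbol in U = -GMm/r:
  G (gravitational constant): m³/(kg·s²)
  M (mass): kg
  m (mass): kg
  r (distance): m  → in the denominator, contributes 1/m
  The minus sign does not affect the units.

Multiplying the contributions: [m³/(kg·s²)] · [kg] · [kg] · [1/m]
Adding exponents of each base unit: kg: 1, m: 2, s: -2
SI base units of gravitational potential energy: kg·m²/s²

The claimed units kg·m²/s² match the derived units, so the claim is correct.

Answer: Yes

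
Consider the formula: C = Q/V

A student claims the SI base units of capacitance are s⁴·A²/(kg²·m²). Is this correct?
Units of each symbol in C = Q/V:
  Q (charge, in coulombs): s·A
  V (voltage, in volts): kg·m²/(s³·A)  → in the denominator, contributes s³·A/(kg·m²)

Multiplying the contributions: [s·A] · [s³·A/(kg·m²)]
Adding exponents of each base unit: kg: -1, m: -2, s: 4, A: 2
SI base units of capacitance: s⁴·A²/(kg·m²)

The claimed units s⁴·A²/(kg²·m²) (exponents kg: -2, m: -2, s: 4, A: 2) do not match the derived units s⁴·A²/(kg·m²) (exponents kg: -1, m: -2, s: 4, A: 2), so the claim is incorrect.

Answer: No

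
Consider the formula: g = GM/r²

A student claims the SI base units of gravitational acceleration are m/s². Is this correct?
Units of each symbol in g = GM/r²:
  G (gravitational constant): m³/(kg·s²)
  M (mass): kg
  r (distance): m  → to the power 2 in the denominator, contributes 1/m²

Multiplying the contributions: [m³/(kg·s²)] · [kg] · [1/m²]
Adding exponents of each base unit: m: 1, s: -2
SI base units of gravitational acceleration: m/s²

The claimed units m/s² match the derived units, so the claim is correct.

Answer: Yes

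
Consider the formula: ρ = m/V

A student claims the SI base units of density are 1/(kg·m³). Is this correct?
Units of each symbol in ρ = m/V:
  m (mass): kg
  V (volume): m³  → in the denominator, contributes 1/m³

Multiplying the contributions: [kg] · [1/m³]
Adding exponents of each base unit: kg: 1, m: -3
SI base units of density: kg/m³

The claimed units 1/(kg·m³) (exponents kg: -1, m: -3) do not match the derived units kg/m³ (exponents kg: 1, m: -3), so the claim is incorrect.

Answer: No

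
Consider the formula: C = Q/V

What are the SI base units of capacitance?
Units of each symbol in C = Q/V:
  Q (charge, in coulombs): s·A
  V (voltage, in volts): kg·m²/(s³·A)  → in the denominator, contributes s³·A/(kg·m²)

Multiplying the contributions: [s·A] · [s³·A/(kg·m²)]
Adding exponents of each base unit: kg: -1, m: -2, s: 4, A: 2
SI base units of capacitance: s⁴·A²/(kg·m²)

Answer: s⁴·A²/(kg·m²)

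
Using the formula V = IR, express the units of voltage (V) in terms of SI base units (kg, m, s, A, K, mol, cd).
Units of each symbol in V = IR:
  I (current): A
  R (resistance, in ohms): kg·m²/(s³·A²)

Multiplying the contributions: [A] · [kg·m²/(s³·A²)]
Adding exponents of each base unit: kg: 1, m: 2, s: -3, A: -1
SI base units of voltage: kg·m²/(s³·A)

Answer: kg·m²/(s³·A)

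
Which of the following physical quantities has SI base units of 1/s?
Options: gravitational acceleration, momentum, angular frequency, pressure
Checking the SI base units of each option:
  gravitational acceleration (g = GM/r²): m/s²  ✗
  momentum (p = mv): kg·m/s  ✗
  angular frequency (ω = 2πf): 1/s  ✓ matches
  pressure (P = F/A): kg/(m·s²)  ✗

Only angular frequency has units 1/s.

Answer: angular frequency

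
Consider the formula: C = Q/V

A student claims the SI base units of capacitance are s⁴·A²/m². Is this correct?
Units of each symbol in C = Q/V:
  Q (charge, in coulombs): s·A
  V (voltage, in volts): kg·m²/(s³·A)  → in the denominator, contributes s³·A/(kg·m²)

Multiplying the contributions: [s·A] · [s³·A/(kg·m²)]
Adding exponents of each base unit: kg: -1, m: -2, s: 4, A: 2
SI base units of capacitance: s⁴·A²/(kg·m²)

The claimed units s⁴·A²/m² (exponents m: -2, s: 4, A: 2) do not match the derived units s⁴·A²/(kg·m²) (exponents kg: -1, m: -2, s: 4, A: 2), so the claim is incorrect.

Answer: No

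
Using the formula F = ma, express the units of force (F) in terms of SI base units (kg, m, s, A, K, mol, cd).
Units of each symbol in F = ma:
  m (mass): kg
  a (acceleration): m/s²

Multiplying the contributions: [kg] · [m/s²]
Adding exponents of each base unit: kg: 1, m: 1, s: -2
SI base units of force: kg·m/s²

Answer: kg·m/s²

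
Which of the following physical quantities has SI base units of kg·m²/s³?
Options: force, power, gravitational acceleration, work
Checking the SI base units of each option:
  force (F = ma): kg·m/s²  ✗
  power (P = W/t): kg·m²/s³  ✓ matches
  gravitational acceleration (g = GM/r²): m/s²  ✗
  work (W = Fd): kg·m²/s²  ✗

Only power has units kg·m²/s³.

Answer: power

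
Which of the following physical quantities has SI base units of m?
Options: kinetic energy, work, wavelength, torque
Checking the SI base units of each option:
  kinetic energy (E = ½mv²): kg·m²/s²  ✗
  work (W = Fd): kg·m²/s²  ✗
  wavelength (λ = v/f): m  ✓ matches
  torque (τ = Fr): kg·m²/s²  ✗

Only wavelength has units m.

Answer: wavelength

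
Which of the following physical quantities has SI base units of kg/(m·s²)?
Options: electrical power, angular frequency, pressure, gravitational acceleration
Checking the SI base units of each option:
  electrical power (P = IV): kg·m²/s³  ✗
  angular frequency (ω = 2πf): 1/s  ✗
  pressure (P = F/A): kg/(m·s²)  ✓ matches
  gravitational acceleration (g = GM/r²): m/s²  ✗

Only pressure has units kg/(m·s²).

Answer: pressure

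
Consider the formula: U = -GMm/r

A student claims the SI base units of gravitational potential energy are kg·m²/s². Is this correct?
Units of each symbol in U = -GMm/r:
  G (gravitational constant): m³/(kg·s²)
  M (mass): kg
  m (mass): kg
  r (distance): m  → in the denominator, contributes 1/m
  The minus sign does not affect the units.

Multiplying the contributions: [m³/(kg·s²)] · [kg] · [kg] · [1/m]
Adding exponents of each base unit: kg: 1, m: 2, s: -2
SI base units of gravitational potential energy: kg·m²/s²

The claimed units kg·m²/s² match the derived units, so the claim is correct.

Answer: Yes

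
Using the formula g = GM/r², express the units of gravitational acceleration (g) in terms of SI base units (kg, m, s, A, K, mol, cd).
Units of each symbol in g = GM/r²:
  G (gravitational constant): m³/(kg·s²)
  M (mass): kg
  r (distance): m  → to the power 2 in the denominator, contributes 1/m²

Multiplying the contributions: [m³/(kg·s²)] · [kg] · [1/m²]
Adding exponents of each base unit: m: 1, s: -2
SI base units of gravitational acceleration: m/s²

Answer: m/s²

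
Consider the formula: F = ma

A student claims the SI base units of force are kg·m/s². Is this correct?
Units of each symbol in F = ma:
  m (mass): kg
  a (acceleration): m/s²

Multiplying the contributions: [kg] · [m/s²]
Adding exponents of each base unit: kg: 1, m: 1, s: -2
SI base units of force: kg·m/s²

The claimed units kg·m/s² match the derived units, so the claim is correct.

Answer: Yes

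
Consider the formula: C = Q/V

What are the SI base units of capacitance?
Units of each symbol in C = Q/V:
  Q (charge, in coulombs): s·A
  V (voltage, in volts): kg·m²/(s³·A)  → in the denominator, contributes s³·A/(kg·m²)

Multiplying the contributions: [s·A] · [s³·A/(kg·m²)]
Adding exponents of each base unit: kg: -1, m: -2, s: 4, A: 2
SI base units of capacitance: s⁴·A²/(kg·m²)

Answer: s⁴·A²/(kg·m²)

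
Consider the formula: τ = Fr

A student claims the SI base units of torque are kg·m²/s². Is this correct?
Units of each symbol in τ = Fr:
  F (force): kg·m/s²
  r (lever arm): m

Multiplying the contributions: [kg·m/s²] · [m]
Adding exponents of each base unit: kg: 1, m: 2, s: -2
SI base units of torque: kg·m²/s²

The claimed units kg·m²/s² match the derived units, so the claim is correct.

Answer: Yes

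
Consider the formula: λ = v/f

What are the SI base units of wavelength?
Units of each symbol in λ = v/f:
  v (wave speed): m/s
  f (frequency): 1/s  → in the denominator, contributes s

Multiplying the contributions: [m/s] · [s]
Adding exponents of each base unit: m: 1
SI base units of wavelength: m

Answer: m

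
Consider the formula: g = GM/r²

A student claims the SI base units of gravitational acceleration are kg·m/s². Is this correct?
Units of each symbol in g = GM/r²:
  G (gravitational constant): m³/(kg·s²)
  M (mass): kg
  r (distance): m  → to the power 2 in the denominator, contributes 1/m²

Multiplying the contributions: [m³/(kg·s²)] · [kg] · [1/m²]
Adding exponents of each base unit: m: 1, s: -2
SI base units of gravitational acceleration: m/s²

The claimed units kg·m/s² (exponents kg: 1, m: 1, s: -2) do not match the derived units m/s² (exponents m: 1, s: -2), so the claim is incorrect.

Answer: No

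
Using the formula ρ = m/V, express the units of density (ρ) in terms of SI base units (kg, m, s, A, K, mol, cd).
Units of each symbol in ρ = m/V:
  m (mass): kg
  V (volume): m³  → in the denominator, contributes 1/m³

Multiplying the contributions: [kg] · [1/m³]
Adding exponents of each base unit: kg: 1, m: -3
SI base units of density: kg/m³

Answer: kg/m³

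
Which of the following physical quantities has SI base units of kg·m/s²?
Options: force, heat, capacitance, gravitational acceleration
Checking the SI base units of each option:
  force (F = ma): kg·m/s²  ✓ matches
  heat (Q = mcΔT): kg·m²/s²  ✗
  capacitance (C = Q/V): s⁴·A²/(kg·m²)  ✗
  gravitational acceleration (g = GM/r²): m/s²  ✗

Only force has units kg·m/s².

Answer: force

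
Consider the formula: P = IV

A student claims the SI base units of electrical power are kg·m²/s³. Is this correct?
Units of each symbol in P = IV:
  I (current): A
  V (voltage, in volts): kg·m²/(s³·A)

Multiplying the contributions: [A] · [kg·m²/(s³·A)]
Adding exponents of each base unit: kg: 1, m: 2, s: -3
SI base units of electrical power: kg·m²/s³

The claimed units kg·m²/s³ match the derived units, so the claim is correct.

Answer: Yes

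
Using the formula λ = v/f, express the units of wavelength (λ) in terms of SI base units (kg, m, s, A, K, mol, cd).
Units of each symbol in λ = v/f:
  v (wave speed): m/s
  f (frequency): 1/s  → in the denominator, contributes s

Multiplying the contributions: [m/s] · [s]
Adding exponents of each base unit: m: 1
SI base units of wavelength: m

Answer: m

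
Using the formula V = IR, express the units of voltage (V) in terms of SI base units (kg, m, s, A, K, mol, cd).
Units of each symbol in V = IR:
  I (current): A
  R (resistance, in ohms): kg·m²/(s³·A²)

Multiplying the contributions: [A] · [kg·m²/(s³·A²)]
Adding exponents of each base unit: kg: 1, m: 2, s: -3, A: -1
SI base units of voltage: kg·m²/(s³·A)

Answer: kg·m²/(s³·A)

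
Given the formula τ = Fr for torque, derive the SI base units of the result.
Units of each symbol in τ = Fr:
  F (force): kg·m/s²
  r (lever arm): m

Multiplying the contributions: [kg·m/s²] · [m]
Adding exponents of each base unit: kg: 1, m: 2, s: -2
SI base units of torque: kg·m²/s²

Answer: kg·m²/s²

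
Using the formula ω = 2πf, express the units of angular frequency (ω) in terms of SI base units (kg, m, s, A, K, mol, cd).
Units of each symbol in ω = 2πf:
  f (frequency): 1/s
  The factor 2π is dimensionless.

Multiplying the contributions: [1/s]
Adding exponents of each base unit: s: -1
SI base units of angular frequency: 1/s

Answer: 1/s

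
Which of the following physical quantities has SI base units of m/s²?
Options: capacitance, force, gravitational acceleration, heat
Checking the SI base units of each option:
  capacitance (C = Q/V): s⁴·A²/(kg·m²)  ✗
  force (F = ma): kg·m/s²  ✗
  gravitational acceleration (g = GM/r²): m/s²  ✓ matches
  heat (Q = mcΔT): kg·m²/s²  ✗

Only gravitational acceleration has units m/s².

Answer: gravitational acceleration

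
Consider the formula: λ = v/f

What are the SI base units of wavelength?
Units of each symbol in λ = v/f:
  v (wave speed): m/s
  f (frequency): 1/s  → in the denominator, contributes s

Multiplying the contributions: [m/s] · [s]
Adding exponents of each base unit: m: 1
SI base units of wavelength: m

Answer: m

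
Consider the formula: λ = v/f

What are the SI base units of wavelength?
Units of each symbol in λ = v/f:
  v (wave speed): m/s
  f (frequency): 1/s  → in the denominator, contributes s

Multiplying the contributions: [m/s] · [s]
Adding exponents of each base unit: m: 1
SI base units of wavelength: m

Answer: m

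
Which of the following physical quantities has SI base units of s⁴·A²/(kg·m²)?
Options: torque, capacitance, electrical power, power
Checking the SI base units of each option:
  torque (τ = Fr): kg·m²/s²  ✗
  capacitance (C = Q/V): s⁴·A²/(kg·m²)  ✓ matches
  electrical power (P = IV): kg·m²/s³  ✗
  power (P = W/t): kg·m²/s³  ✗

Only capacitance has units s⁴·A²/(kg·m²).

Answer: capacitance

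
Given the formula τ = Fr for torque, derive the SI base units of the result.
Units of each symbol in τ = Fr:
  F (force): kg·m/s²
  r (lever arm): m

Multiplying the contributions: [kg·m/s²] · [m]
Adding exponents of each base unit: kg: 1, m: 2, s: -2
SI base units of torque: kg·m²/s²

Answer: kg·m²/s²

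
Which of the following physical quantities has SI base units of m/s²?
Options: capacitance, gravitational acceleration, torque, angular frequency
Checking the SI base units of each option:
  capacitance (C = Q/V): s⁴·A²/(kg·m²)  ✗
  gravitational acceleration (g = GM/r²): m/s²  ✓ matches
  torque (τ = Fr): kg·m²/s²  ✗
  angular frequency (ω = 2πf): 1/s  ✗

Only gravitational acceleration has units m/s².

Answer: gravitational acceleration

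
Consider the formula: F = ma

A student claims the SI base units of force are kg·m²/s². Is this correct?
Units of each symbol in F = ma:
  m (mass): kg
  a (acceleration): m/s²

Multiplying the contributions: [kg] · [m/s²]
Adding exponents of each base unit: kg: 1, m: 1, s: -2
SI base units of force: kg·m/s²

The claimed units kg·m²/s² (exponents kg: 1, m: 2, s: -2) do not match the derived units kg·m/s² (exponents kg: 1, m: 1, s: -2), so the claim is incorrect.

Answer: No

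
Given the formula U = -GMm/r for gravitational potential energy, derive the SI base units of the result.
Units of each symbol in U = -GMm/r:
  G (gravitational constant): m³/(kg·s²)
  M (mass): kg
  m (mass): kg
  r (distance): m  → in the denominator, contributes 1/m
  The minus sign does not affect the units.

Multiplying the contributions: [m³/(kg·s²)] · [kg] · [kg] · [1/m]
Adding exponents of each base unit: kg: 1, m: 2, s: -2
SI base units of gravitational potential energy: kg·m²/s²

Answer: kg·m²/s²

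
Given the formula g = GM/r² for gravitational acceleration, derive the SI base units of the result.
Units of each symbol in g = GM/r²:
  G (gravitational constant): m³/(kg·s²)
  M (mass): kg
  r (distance): m  → to the power 2 in the denominator, contributes 1/m²

Multiplying the contributions: [m³/(kg·s²)] · [kg] · [1/m²]
Adding exponents of each base unit: m: 1, s: -2
SI base units of gravitational acceleration: m/s²

Answer: m/s²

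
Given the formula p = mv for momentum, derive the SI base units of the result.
Units of each symbol in p = mv:
  m (mass): kg
  v (velocity): m/s

Multiplying the contributions: [kg] · [m/s]
Adding exponents of each base unit: kg: 1, m: 1, s: -1
SI base units of momentum: kg·m/s

Answer: kg·m/s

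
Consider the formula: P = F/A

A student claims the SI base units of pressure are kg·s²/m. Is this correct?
Units of each symbol in P = F/A:
  F (force): kg·m/s²
  A (area): m²  → in the denominator, contributes 1/m²

Multiplying the contributions: [kg·m/s²] · [1/m²]
Adding exponents of each base unit: kg: 1, m: -1, s: -2
SI base units of pressure: kg/(m·s²)

The claimed units kg·s²/m (exponents kg: 1, m: -1, s: 2) do not match the derived units kg/(m·s²) (exponents kg: 1, m: -1, s: -2), so the claim is incorrect.

Answer: No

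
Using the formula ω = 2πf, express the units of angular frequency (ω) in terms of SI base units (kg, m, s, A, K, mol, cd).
Units of each symbol in ω = 2πf:
  f (frequency): 1/s
  The factor 2π is dimensionless.

Multiplying the contributions: [1/s]
Adding exponents of each base unit: s: -1
SI base units of angular frequency: 1/s

Answer: 1/s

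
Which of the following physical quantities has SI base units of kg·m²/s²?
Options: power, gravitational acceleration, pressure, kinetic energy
Checking the SI base units of each option:
  power (P = W/t): kg·m²/s³  ✗
  gravitational acceleration (g = GM/r²): m/s²  ✗
  pressure (P = F/A): kg/(m·s²)  ✗
  kinetic energy (E = ½mv²): kg·m²/s²  ✓ matches

Only kinetic energy has units kg·m²/s².

Answer: kinetic energy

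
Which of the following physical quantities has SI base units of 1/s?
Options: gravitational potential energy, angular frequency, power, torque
Checking the SI base units of each option:
  gravitational potential energy (U = -GMm/r): kg·m²/s²  ✗
  angular frequency (ω = 2πf): 1/s  ✓ matches
  power (P = W/t): kg·m²/s³  ✗
  torque (τ = Fr): kg·m²/s²  ✗

Only angular frequency has units 1/s.

Answer: angular frequency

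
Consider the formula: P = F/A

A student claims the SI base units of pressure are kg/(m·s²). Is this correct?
Units of each symbol in P = F/A:
  F (force): kg·m/s²
  A (area): m²  → in the denominator, contributes 1/m²

Multiplying the contributions: [kg·m/s²] · [1/m²]
Adding exponents of each base unit: kg: 1, m: -1, s: -2
SI base units of pressure: kg/(m·s²)

The claimed units kg/(m·s²) match the derived units, so the claim is correct.

Answer: Yes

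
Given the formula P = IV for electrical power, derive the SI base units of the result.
Units of each symbol in P = IV:
  I (current): A
  V (voltage, in volts): kg·m²/(s³·A)

Multiplying the contributions: [A] · [kg·m²/(s³·A)]
Adding exponents of each base unit: kg: 1, m: 2, s: -3
SI base units of electrical power: kg·m²/s³

Answer: kg·m²/s³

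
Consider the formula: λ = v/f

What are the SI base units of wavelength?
Units of each symbol in λ = v/f:
  v (wave speed): m/s
  f (frequency): 1/s  → in the denominator, contributes s

Multiplying the contributions: [m/s] · [s]
Adding exponents of each base unit: m: 1
SI base units of wavelength: m

Answer: m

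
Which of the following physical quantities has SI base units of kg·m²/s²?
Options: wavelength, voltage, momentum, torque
Checking the SI base units of each option:
  wavelength (λ = v/f): m  ✗
  voltage (V = IR): kg·m²/(s³·A)  ✗
  momentum (p = mv): kg·m/s  ✗
  torque (τ = Fr): kg·m²/s²  ✓ matches

Only torque has units kg·m²/s².

Answer: torque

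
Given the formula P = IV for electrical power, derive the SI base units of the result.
Units of each symbol in P = IV:
  I (current): A
  V (voltage, in volts): kg·m²/(s³·A)

Multiplying the contributions: [A] · [kg·m²/(s³·A)]
Adding exponents of each base unit: kg: 1, m: 2, s: -3
SI base units of electrical power: kg·m²/s³

Answer: kg·m²/s³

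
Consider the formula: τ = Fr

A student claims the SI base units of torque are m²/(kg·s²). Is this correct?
Units of each symbol in τ = Fr:
  F (force): kg·m/s²
  r (lever arm): m

Multiplying the contributions: [kg·m/s²] · [m]
Adding exponents of each base unit: kg: 1, m: 2, s: -2
SI base units of torque: kg·m²/s²

The claimed units m²/(kg·s²) (exponents kg: -1, m: 2, s: -2) do not match the derived units kg·m²/s² (exponents kg: 1, m: 2, s: -2), so the claim is incorrect.

Answer: No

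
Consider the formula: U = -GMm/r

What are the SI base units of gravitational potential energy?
Units of each symbol in U = -GMm/r:
  G (gravitational constant): m³/(kg·s²)
  M (mass): kg
  m (mass): kg
  r (distance): m  → in the denominator, contributes 1/m
  The minus sign does not affect the units.

Multiplying the contributions: [m³/(kg·s²)] · [kg] · [kg] · [1/m]
Adding exponents of each base unit: kg: 1, m: 2, s: -2
SI base units of gravitational potential energy: kg·m²/s²

Answer: kg·m²/s²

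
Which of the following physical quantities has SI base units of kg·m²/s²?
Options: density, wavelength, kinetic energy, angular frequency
Checking the SI base units of each option:
  density (ρ = m/V): kg/m³  ✗
  wavelength (λ = v/f): m  ✗
  kinetic energy (E = ½mv²): kg·m²/s²  ✓ matches
  angular frequency (ω = 2πf): 1/s  ✗

Only kinetic energy has units kg·m²/s².

Answer: kinetic energy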